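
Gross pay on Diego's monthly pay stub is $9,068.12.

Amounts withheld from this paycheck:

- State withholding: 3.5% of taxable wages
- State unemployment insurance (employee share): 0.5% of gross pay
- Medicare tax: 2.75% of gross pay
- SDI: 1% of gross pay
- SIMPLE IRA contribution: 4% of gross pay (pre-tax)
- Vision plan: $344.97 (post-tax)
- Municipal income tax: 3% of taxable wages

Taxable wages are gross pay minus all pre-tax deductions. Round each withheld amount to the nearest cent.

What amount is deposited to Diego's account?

SIMPLE IRA contribution: $9,068.12 × 0.04 = $362.72
Taxable wages = $9,068.12 − $362.72 = $8,705.40
Municipal income tax: $8,705.40 × 0.03 = $261.16
State withholding: $8,705.40 × 0.035 = $304.69
Medicare tax: $9,068.12 × 0.0275 = $249.37
State unemployment insurance (employee share): $9,068.12 × 0.005 = $45.34
SDI: $9,068.12 × 0.01 = $90.68
Vision plan: $344.97
Total deductions = $362.72 + $261.16 + $304.69 + $249.37 + $45.34 + $90.68 + $344.97 = $1,658.93
Net pay = $9,068.12 − $1,658.93 = $7,409.19

$7,409.19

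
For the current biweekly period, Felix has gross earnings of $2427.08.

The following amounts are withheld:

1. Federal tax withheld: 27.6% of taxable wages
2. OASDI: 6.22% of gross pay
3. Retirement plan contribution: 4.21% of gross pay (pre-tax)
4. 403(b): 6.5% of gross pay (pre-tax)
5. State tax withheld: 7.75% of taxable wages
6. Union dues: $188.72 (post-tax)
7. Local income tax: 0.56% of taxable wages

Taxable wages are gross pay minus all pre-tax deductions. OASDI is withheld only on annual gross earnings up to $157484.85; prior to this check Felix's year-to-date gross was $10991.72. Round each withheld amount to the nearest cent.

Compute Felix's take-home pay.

Retirement plan contribution: $2427.08 × 0.0421 = $102.18
403(b): $2427.08 × 0.065 = $157.76
Pre-tax total = $102.18 + $157.76 = $259.94
Taxable wages = $2427.08 − $259.94 = $2167.14
Local income tax: $2167.14 × 0.0056 = $12.14
State tax withheld: $2167.14 × 0.0775 = $167.95
Federal tax withheld: $2167.14 × 0.276 = $598.13
OASDI: cap not yet reached, full $2427.08 is subject → $2427.08 × 0.0622 = $150.96
Union dues: $188.72
Total deductions = $102.18 + $157.76 + $12.14 + $167.95 + $598.13 + $150.96 + $188.72 = $1377.84
Net pay = $2427.08 − $1377.84 = $1049.24

$1049.24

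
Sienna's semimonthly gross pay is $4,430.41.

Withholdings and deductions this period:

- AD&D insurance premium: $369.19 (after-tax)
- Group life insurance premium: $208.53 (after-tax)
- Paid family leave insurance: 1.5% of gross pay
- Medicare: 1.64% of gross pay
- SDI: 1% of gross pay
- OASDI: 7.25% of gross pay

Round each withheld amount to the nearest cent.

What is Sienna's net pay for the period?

$3,348.07

Paid family leave insurance: $4,430.41 × 0.015 = $66.46
Medicare: $4,430.41 × 0.0164 = $72.66
OASDI: $4,430.41 × 0.0725 = $321.20
SDI: $4,430.41 × 0.01 = $44.30
Group life insurance premium: $208.53
AD&D insurance premium: $369.19
Total deductions = $66.46 + $72.66 + $321.20 + $44.30 + $208.53 + $369.19 = $1,082.34
Net pay = $4,430.41 − $1,082.34 = $3,348.07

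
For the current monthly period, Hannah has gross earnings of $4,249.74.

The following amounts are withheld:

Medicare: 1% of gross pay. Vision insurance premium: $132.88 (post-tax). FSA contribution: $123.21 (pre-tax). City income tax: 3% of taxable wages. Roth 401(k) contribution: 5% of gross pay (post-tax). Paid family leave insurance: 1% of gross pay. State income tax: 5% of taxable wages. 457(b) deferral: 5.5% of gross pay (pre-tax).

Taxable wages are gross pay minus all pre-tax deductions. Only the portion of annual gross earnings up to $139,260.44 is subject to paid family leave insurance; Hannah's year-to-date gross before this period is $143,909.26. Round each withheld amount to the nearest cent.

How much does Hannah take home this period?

FSA contribution: $123.21
457(b) deferral: $4,249.74 × 0.055 = $233.74
Pre-tax total = $123.21 + $233.74 = $356.95
Taxable wages = $4,249.74 − $356.95 = $3,892.79
City income tax: $3,892.79 × 0.03 = $116.78
State income tax: $3,892.79 × 0.05 = $194.64
Medicare: $4,249.74 × 0.01 = $42.50
Paid family leave insurance: annual cap $139,260.44 already reached (YTD $143,909.26), so $0.00
Roth 401(k) contribution: $4,249.74 × 0.05 = $212.49
Vision insurance premium: $132.88
Total deductions = $123.21 + $233.74 + $116.78 + $194.64 + $42.50 + $0.00 + $212.49 + $132.88 = $1,056.24
Net pay = $4,249.74 − $1,056.24 = $3,193.50

$3,193.50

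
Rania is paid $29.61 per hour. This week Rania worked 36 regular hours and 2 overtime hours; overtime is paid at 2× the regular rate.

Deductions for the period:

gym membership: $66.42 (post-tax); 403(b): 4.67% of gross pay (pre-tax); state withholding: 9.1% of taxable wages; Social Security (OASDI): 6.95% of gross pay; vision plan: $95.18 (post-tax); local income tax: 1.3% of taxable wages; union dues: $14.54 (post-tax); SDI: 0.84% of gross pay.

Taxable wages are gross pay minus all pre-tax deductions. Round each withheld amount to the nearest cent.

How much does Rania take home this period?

$743.25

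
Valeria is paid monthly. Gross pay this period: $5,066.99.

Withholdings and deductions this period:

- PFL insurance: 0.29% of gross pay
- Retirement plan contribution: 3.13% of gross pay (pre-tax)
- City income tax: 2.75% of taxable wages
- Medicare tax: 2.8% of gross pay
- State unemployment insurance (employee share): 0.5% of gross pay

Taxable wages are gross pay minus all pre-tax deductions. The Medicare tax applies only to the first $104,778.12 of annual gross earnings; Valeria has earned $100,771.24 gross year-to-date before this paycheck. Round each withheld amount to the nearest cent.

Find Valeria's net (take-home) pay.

$4,621.20

Retirement plan contribution: $5,066.99 × 0.0313 = $158.60
Taxable wages = $5,066.99 − $158.60 = $4,908.39
City income tax: $4,908.39 × 0.0275 = $134.98
Medicare tax: only $104,778.12 − $100,771.24 = $4,006.88 of this check is subject → $4,006.88 × 0.028 = $112.19
State unemployment insurance (employee share): $5,066.99 × 0.005 = $25.33
PFL insurance: $5,066.99 × 0.0029 = $14.69
Total deductions = $158.60 + $134.98 + $112.19 + $25.33 + $14.69 = $445.79
Net pay = $5,066.99 − $445.79 = $4,621.20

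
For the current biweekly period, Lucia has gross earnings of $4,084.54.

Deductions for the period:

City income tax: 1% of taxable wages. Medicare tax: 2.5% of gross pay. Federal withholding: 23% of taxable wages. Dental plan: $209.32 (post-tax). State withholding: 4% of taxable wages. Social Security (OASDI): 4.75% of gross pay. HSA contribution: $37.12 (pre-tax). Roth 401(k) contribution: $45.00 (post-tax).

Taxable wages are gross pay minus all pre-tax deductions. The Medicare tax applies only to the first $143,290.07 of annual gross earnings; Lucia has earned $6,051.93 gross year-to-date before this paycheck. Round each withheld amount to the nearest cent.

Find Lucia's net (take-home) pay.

$2,363.69

HSA contribution: $37.12
Taxable wages = $4,084.54 − $37.12 = $4,047.42
Federal withholding: $4,047.42 × 0.23 = $930.91
City income tax: $4,047.42 × 0.01 = $40.47
State withholding: $4,047.42 × 0.04 = $161.90
Social Security (OASDI): $4,084.54 × 0.0475 = $194.02
Medicare tax: cap not yet reached, full $4,084.54 is subject → $4,084.54 × 0.025 = $102.11
Roth 401(k) contribution: $45.00
Dental plan: $209.32
Total deductions = $37.12 + $930.91 + $40.47 + $161.90 + $194.02 + $102.11 + $45.00 + $209.32 = $1,720.85
Net pay = $4,084.54 − $1,720.85 = $2,363.69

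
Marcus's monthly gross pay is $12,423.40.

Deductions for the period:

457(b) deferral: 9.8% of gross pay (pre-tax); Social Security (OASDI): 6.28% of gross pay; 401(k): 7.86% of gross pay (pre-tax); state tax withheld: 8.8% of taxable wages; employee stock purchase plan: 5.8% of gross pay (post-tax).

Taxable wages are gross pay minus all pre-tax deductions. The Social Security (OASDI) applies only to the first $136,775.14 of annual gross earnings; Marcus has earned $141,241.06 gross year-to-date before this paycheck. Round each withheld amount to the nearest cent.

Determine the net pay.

$8,608.68

401(k): $12,423.40 × 0.0786 = $976.48
457(b) deferral: $12,423.40 × 0.098 = $1,217.49
Pre-tax total = $976.48 + $1,217.49 = $2,193.97
Taxable wages = $12,423.40 − $2,193.97 = $10,229.43
State tax withheld: $10,229.43 × 0.088 = $900.19
Social Security (OASDI): annual cap $136,775.14 already reached (YTD $141,241.06), so $0.00
Employee stock purchase plan: $12,423.40 × 0.058 = $720.56
Total deductions = $976.48 + $1,217.49 + $900.19 + $0.00 + $720.56 = $3,814.72
Net pay = $12,423.40 − $3,814.72 = $8,608.68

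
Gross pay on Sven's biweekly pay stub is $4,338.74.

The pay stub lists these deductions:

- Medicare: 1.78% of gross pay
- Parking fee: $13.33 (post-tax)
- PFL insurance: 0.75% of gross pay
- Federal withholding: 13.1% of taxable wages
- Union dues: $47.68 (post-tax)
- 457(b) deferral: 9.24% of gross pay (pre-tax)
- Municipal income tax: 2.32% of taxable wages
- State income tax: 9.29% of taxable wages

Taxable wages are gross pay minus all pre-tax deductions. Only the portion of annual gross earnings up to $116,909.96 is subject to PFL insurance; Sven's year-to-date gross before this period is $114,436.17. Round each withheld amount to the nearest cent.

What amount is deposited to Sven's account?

457(b) deferral: $4,338.74 × 0.0924 = $400.90
Taxable wages = $4,338.74 − $400.90 = $3,937.84
State income tax: $3,937.84 × 0.0929 = $365.83
Federal withholding: $3,937.84 × 0.131 = $515.86
Municipal income tax: $3,937.84 × 0.0232 = $91.36
Medicare: $4,338.74 × 0.0178 = $77.23
PFL insurance: only $116,909.96 − $114,436.17 = $2,473.79 of this check is subject → $2,473.79 × 0.0075 = $18.55
Parking fee: $13.33
Union dues: $47.68
Total deductions = $400.90 + $365.83 + $515.86 + $91.36 + $77.23 + $18.55 + $13.33 + $47.68 = $1,530.74
Net pay = $4,338.74 − $1,530.74 = $2,808.00

$2,808.00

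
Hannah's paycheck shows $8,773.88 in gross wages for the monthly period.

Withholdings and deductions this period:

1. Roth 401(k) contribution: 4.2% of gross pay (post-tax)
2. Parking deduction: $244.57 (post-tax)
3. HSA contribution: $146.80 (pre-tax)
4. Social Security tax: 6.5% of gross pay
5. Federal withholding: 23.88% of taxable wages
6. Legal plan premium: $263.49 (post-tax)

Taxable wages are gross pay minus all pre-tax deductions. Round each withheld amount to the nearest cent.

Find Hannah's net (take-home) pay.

HSA contribution: $146.80
Taxable wages = $8,773.88 − $146.80 = $8,627.08
Federal withholding: $8,627.08 × 0.2388 = $2,060.15
Social Security tax: $8,773.88 × 0.065 = $570.30
Legal plan premium: $263.49
Parking deduction: $244.57
Roth 401(k) contribution: $8,773.88 × 0.042 = $368.50
Total deductions = $146.80 + $2,060.15 + $570.30 + $263.49 + $244.57 + $368.50 = $3,653.81
Net pay = $8,773.88 − $3,653.81 = $5,120.07

$5,120.07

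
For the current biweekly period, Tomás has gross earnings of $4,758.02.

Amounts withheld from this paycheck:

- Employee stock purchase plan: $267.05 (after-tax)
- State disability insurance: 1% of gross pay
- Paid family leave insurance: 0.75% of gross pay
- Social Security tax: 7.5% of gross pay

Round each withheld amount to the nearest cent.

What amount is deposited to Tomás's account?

$4,050.85

State disability insurance: $4,758.02 × 0.01 = $47.58
Paid family leave insurance: $4,758.02 × 0.0075 = $35.69
Social Security tax: $4,758.02 × 0.075 = $356.85
Employee stock purchase plan: $267.05
Total deductions = $47.58 + $35.69 + $356.85 + $267.05 = $707.17
Net pay = $4,758.02 − $707.17 = $4,050.85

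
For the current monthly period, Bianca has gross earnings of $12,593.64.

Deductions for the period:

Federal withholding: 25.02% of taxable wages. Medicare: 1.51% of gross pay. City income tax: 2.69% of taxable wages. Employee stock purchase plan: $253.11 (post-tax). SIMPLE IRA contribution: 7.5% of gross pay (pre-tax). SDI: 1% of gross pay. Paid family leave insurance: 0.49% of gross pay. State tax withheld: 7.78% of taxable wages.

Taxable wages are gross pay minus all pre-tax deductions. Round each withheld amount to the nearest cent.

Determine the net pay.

SIMPLE IRA contribution: $12,593.64 × 0.075 = $944.52
Taxable wages = $12,593.64 − $944.52 = $11,649.12
City income tax: $11,649.12 × 0.0269 = $313.36
Federal withholding: $11,649.12 × 0.2502 = $2,914.61
State tax withheld: $11,649.12 × 0.0778 = $906.30
Medicare: $12,593.64 × 0.0151 = $190.16
SDI: $12,593.64 × 0.01 = $125.94
Paid family leave insurance: $12,593.64 × 0.0049 = $61.71
Employee stock purchase plan: $253.11
Total deductions = $944.52 + $313.36 + $2,914.61 + $906.30 + $190.16 + $125.94 + $61.71 + $253.11 = $5,709.71
Net pay = $12,593.64 − $5,709.71 = $6,883.93

$6,883.93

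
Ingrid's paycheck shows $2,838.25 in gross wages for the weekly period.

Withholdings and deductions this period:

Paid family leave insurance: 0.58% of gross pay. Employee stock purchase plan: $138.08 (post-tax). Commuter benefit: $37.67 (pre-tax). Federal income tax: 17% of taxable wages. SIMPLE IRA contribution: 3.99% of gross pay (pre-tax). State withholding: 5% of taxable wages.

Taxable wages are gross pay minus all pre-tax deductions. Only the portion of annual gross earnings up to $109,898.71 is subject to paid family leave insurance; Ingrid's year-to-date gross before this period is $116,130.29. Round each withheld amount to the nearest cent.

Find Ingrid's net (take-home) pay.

$1,958.03

SIMPLE IRA contribution: $2,838.25 × 0.0399 = $113.25
Commuter benefit: $37.67
Pre-tax total = $113.25 + $37.67 = $150.92
Taxable wages = $2,838.25 − $150.92 = $2,687.33
State withholding: $2,687.33 × 0.05 = $134.37
Federal income tax: $2,687.33 × 0.17 = $456.85
Paid family leave insurance: annual cap $109,898.71 already reached (YTD $116,130.29), so $0.00
Employee stock purchase plan: $138.08
Total deductions = $113.25 + $37.67 + $134.37 + $456.85 + $0.00 + $138.08 = $880.22
Net pay = $2,838.25 − $880.22 = $1,958.03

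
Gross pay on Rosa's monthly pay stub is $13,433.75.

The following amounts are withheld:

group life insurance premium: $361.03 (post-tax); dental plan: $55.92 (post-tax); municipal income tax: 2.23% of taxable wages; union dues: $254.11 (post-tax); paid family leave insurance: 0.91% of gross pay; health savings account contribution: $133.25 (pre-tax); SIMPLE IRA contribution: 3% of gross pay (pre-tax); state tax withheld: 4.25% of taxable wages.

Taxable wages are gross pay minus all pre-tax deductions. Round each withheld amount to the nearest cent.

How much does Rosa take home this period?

$11,268.43

Health savings account contribution: $133.25
SIMPLE IRA contribution: $13,433.75 × 0.03 = $403.01
Pre-tax total = $133.25 + $403.01 = $536.26
Taxable wages = $13,433.75 − $536.26 = $12,897.49
State tax withheld: $12,897.49 × 0.0425 = $548.14
Municipal income tax: $12,897.49 × 0.0223 = $287.61
Paid family leave insurance: $13,433.75 × 0.0091 = $122.25
Dental plan: $55.92
Union dues: $254.11
Group life insurance premium: $361.03
Total deductions = $133.25 + $403.01 + $548.14 + $287.61 + $122.25 + $55.92 + $254.11 + $361.03 = $2,165.32
Net pay = $13,433.75 − $2,165.32 = $11,268.43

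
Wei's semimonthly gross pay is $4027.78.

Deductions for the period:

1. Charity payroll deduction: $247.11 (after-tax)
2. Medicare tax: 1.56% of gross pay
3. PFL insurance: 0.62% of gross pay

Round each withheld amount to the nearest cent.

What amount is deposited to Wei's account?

Medicare tax: $4027.78 × 0.0156 = $62.83
PFL insurance: $4027.78 × 0.0062 = $24.97
Charity payroll deduction: $247.11
Total deductions = $62.83 + $24.97 + $247.11 = $334.91
Net pay = $4027.78 − $334.91 = $3692.87

$3692.87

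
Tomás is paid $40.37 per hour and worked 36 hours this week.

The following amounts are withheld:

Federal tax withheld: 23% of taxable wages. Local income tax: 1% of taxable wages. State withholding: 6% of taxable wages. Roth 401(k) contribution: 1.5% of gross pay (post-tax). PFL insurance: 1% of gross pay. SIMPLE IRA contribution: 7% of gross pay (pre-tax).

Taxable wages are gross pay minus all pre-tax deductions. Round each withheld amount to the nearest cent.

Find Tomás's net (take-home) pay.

Gross pay: 36 × $40.37 = $1,453.32
SIMPLE IRA contribution: $1,453.32 × 0.07 = $101.73
Taxable wages = $1,453.32 − $101.73 = $1,351.59
Federal tax withheld: $1,351.59 × 0.23 = $310.87
State withholding: $1,351.59 × 0.06 = $81.10
Local income tax: $1,351.59 × 0.01 = $13.52
PFL insurance: $1,453.32 × 0.01 = $14.53
Roth 401(k) contribution: $1,453.32 × 0.015 = $21.80
Total deductions = $101.73 + $310.87 + $81.10 + $13.52 + $14.53 + $21.80 = $543.55
Net pay = $1,453.32 − $543.55 = $909.77

$909.77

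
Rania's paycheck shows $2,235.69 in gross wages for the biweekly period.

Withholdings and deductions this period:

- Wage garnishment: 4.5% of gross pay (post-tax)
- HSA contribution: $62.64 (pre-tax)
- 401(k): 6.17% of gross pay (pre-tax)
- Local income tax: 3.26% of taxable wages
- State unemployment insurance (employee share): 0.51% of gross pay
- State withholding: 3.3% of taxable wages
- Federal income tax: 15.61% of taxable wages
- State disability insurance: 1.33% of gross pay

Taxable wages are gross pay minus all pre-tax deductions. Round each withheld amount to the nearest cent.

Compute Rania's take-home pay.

$1,442.19

401(k): $2,235.69 × 0.0617 = $137.94
HSA contribution: $62.64
Pre-tax total = $137.94 + $62.64 = $200.58
Taxable wages = $2,235.69 − $200.58 = $2,035.11
State withholding: $2,035.11 × 0.033 = $67.16
Federal income tax: $2,035.11 × 0.1561 = $317.68
Local income tax: $2,035.11 × 0.0326 = $66.34
State disability insurance: $2,235.69 × 0.0133 = $29.73
State unemployment insurance (employee share): $2,235.69 × 0.0051 = $11.40
Wage garnishment: $2,235.69 × 0.045 = $100.61
Total deductions = $137.94 + $62.64 + $67.16 + $317.68 + $66.34 + $29.73 + $11.40 + $100.61 = $793.50
Net pay = $2,235.69 − $793.50 = $1,442.19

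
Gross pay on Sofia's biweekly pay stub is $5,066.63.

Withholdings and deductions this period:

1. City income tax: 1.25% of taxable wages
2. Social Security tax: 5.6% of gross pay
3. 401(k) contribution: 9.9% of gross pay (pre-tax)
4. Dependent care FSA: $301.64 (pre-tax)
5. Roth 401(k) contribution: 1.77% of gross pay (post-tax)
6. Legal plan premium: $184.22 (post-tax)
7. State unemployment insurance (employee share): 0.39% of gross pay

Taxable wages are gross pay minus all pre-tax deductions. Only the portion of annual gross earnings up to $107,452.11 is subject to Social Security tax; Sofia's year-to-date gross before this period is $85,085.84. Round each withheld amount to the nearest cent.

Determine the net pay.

401(k) contribution: $5,066.63 × 0.099 = $501.60
Dependent care FSA: $301.64
Pre-tax total = $501.60 + $301.64 = $803.24
Taxable wages = $5,066.63 − $803.24 = $4,263.39
City income tax: $4,263.39 × 0.0125 = $53.29
Social Security tax: cap not yet reached, full $5,066.63 is subject → $5,066.63 × 0.056 = $283.73
State unemployment insurance (employee share): $5,066.63 × 0.0039 = $19.76
Roth 401(k) contribution: $5,066.63 × 0.0177 = $89.68
Legal plan premium: $184.22
Total deductions = $501.60 + $301.64 + $53.29 + $283.73 + $19.76 + $89.68 + $184.22 = $1,433.92
Net pay = $5,066.63 − $1,433.92 = $3,632.71

$3,632.71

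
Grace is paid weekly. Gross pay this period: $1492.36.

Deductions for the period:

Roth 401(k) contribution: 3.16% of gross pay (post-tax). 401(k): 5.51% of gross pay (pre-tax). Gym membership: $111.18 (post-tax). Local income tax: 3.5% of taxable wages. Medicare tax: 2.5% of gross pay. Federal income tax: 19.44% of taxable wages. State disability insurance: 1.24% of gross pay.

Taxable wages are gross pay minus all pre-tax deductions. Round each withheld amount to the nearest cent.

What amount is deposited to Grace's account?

$872.49

401(k): $1492.36 × 0.0551 = $82.23
Taxable wages = $1492.36 − $82.23 = $1410.13
Federal income tax: $1410.13 × 0.1944 = $274.13
Local income tax: $1410.13 × 0.035 = $49.35
Medicare tax: $1492.36 × 0.025 = $37.31
State disability insurance: $1492.36 × 0.0124 = $18.51
Roth 401(k) contribution: $1492.36 × 0.0316 = $47.16
Gym membership: $111.18
Total deductions = $82.23 + $274.13 + $49.35 + $37.31 + $18.51 + $47.16 + $111.18 = $619.87
Net pay = $1492.36 − $619.87 = $872.49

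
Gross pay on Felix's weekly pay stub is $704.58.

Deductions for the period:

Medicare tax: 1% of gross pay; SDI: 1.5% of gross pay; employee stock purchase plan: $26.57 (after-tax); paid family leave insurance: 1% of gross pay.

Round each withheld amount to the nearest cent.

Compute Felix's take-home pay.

$653.34

Paid family leave insurance: $704.58 × 0.01 = $7.05
Medicare tax: $704.58 × 0.01 = $7.05
SDI: $704.58 × 0.015 = $10.57
Employee stock purchase plan: $26.57
Total deductions = $7.05 + $7.05 + $10.57 + $26.57 = $51.24
Net pay = $704.58 − $51.24 = $653.34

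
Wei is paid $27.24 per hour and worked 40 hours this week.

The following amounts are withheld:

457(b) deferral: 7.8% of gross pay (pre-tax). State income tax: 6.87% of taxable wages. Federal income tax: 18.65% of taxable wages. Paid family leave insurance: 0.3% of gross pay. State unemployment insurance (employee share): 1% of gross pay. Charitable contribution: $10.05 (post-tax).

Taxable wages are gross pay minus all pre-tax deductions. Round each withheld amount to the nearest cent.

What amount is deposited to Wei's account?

Gross pay: 40 × $27.24 = $1,089.60
457(b) deferral: $1,089.60 × 0.078 = $84.99
Taxable wages = $1,089.60 − $84.99 = $1,004.61
State income tax: $1,004.61 × 0.0687 = $69.02
Federal income tax: $1,004.61 × 0.1865 = $187.36
Paid family leave insurance: $1,089.60 × 0.003 = $3.27
State unemployment insurance (employee share): $1,089.60 × 0.01 = $10.90
Charitable contribution: $10.05
Total deductions = $84.99 + $69.02 + $187.36 + $3.27 + $10.90 + $10.05 = $365.59
Net pay = $1,089.60 − $365.59 = $724.01

$724.01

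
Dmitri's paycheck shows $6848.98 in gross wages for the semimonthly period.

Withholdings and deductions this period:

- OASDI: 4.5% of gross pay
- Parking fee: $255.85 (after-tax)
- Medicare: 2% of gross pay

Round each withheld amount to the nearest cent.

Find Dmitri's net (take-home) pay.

$6147.95

OASDI: $6848.98 × 0.045 = $308.20
Medicare: $6848.98 × 0.02 = $136.98
Parking fee: $255.85
Total deductions = $308.20 + $136.98 + $255.85 = $701.03
Net pay = $6848.98 − $701.03 = $6147.95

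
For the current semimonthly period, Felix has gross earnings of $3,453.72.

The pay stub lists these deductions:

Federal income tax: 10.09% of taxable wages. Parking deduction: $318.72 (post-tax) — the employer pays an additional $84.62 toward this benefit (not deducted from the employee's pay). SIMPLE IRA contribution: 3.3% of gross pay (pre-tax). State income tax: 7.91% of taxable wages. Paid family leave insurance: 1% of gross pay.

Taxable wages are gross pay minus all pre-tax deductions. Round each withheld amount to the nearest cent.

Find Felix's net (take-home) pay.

$2,385.34

SIMPLE IRA contribution: $3,453.72 × 0.033 = $113.97
Taxable wages = $3,453.72 − $113.97 = $3,339.75
Federal income tax: $3,339.75 × 0.1009 = $336.98
State income tax: $3,339.75 × 0.0791 = $264.17
Paid family leave insurance: $3,453.72 × 0.01 = $34.54
Parking deduction: $318.72
(Employer's $84.62 toward parking deduction is not withheld from the employee.)
Total deductions = $113.97 + $336.98 + $264.17 + $34.54 + $318.72 = $1,068.38
Net pay = $3,453.72 − $1,068.38 = $2,385.34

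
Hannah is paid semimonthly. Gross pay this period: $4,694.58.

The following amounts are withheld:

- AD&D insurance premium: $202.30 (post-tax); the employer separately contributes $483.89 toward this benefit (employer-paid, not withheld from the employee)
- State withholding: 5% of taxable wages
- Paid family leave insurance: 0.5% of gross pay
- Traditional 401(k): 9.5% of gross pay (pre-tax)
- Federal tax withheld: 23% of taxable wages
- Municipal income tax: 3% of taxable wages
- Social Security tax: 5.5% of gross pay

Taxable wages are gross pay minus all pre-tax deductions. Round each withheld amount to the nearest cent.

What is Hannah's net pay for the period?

$2,447.55

Traditional 401(k): $4,694.58 × 0.095 = $445.99
Taxable wages = $4,694.58 − $445.99 = $4,248.59
Municipal income tax: $4,248.59 × 0.03 = $127.46
State withholding: $4,248.59 × 0.05 = $212.43
Federal tax withheld: $4,248.59 × 0.23 = $977.18
Social Security tax: $4,694.58 × 0.055 = $258.20
Paid family leave insurance: $4,694.58 × 0.005 = $23.47
AD&D insurance premium: $202.30
(Employer's $483.89 toward AD&D insurance premium is not withheld from the employee.)
Total deductions = $445.99 + $127.46 + $212.43 + $977.18 + $258.20 + $23.47 + $202.30 = $2,247.03
Net pay = $4,694.58 − $2,247.03 = $2,447.55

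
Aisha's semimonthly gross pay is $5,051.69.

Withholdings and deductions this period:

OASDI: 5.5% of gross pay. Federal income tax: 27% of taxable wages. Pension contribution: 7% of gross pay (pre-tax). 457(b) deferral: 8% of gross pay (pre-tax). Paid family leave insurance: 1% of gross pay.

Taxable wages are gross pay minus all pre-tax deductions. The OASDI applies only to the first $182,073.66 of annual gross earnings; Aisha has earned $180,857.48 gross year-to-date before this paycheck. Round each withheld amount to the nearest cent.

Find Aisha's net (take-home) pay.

$3,017.16

Pension contribution: $5,051.69 × 0.07 = $353.62
457(b) deferral: $5,051.69 × 0.08 = $404.14
Pre-tax total = $353.62 + $404.14 = $757.76
Taxable wages = $5,051.69 − $757.76 = $4,293.93
Federal income tax: $4,293.93 × 0.27 = $1,159.36
OASDI: only $182,073.66 − $180,857.48 = $1,216.18 of this check is subject → $1,216.18 × 0.055 = $66.89
Paid family leave insurance: $5,051.69 × 0.01 = $50.52
Total deductions = $353.62 + $404.14 + $1,159.36 + $66.89 + $50.52 = $2,034.53
Net pay = $5,051.69 − $2,034.53 = $3,017.16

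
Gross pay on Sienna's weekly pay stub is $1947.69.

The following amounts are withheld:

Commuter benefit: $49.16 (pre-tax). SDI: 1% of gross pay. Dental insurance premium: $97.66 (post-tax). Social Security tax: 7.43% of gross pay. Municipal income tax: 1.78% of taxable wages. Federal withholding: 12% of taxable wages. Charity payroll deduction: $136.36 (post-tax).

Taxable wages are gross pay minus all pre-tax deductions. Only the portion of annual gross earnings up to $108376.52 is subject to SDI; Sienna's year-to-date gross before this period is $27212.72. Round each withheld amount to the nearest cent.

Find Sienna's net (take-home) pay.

Commuter benefit: $49.16
Taxable wages = $1947.69 − $49.16 = $1898.53
Municipal income tax: $1898.53 × 0.0178 = $33.79
Federal withholding: $1898.53 × 0.12 = $227.82
SDI: cap not yet reached, full $1947.69 is subject → $1947.69 × 0.01 = $19.48
Social Security tax: $1947.69 × 0.0743 = $144.71
Charity payroll deduction: $136.36
Dental insurance premium: $97.66
Total deductions = $49.16 + $33.79 + $227.82 + $19.48 + $144.71 + $136.36 + $97.66 = $708.98
Net pay = $1947.69 − $708.98 = $1238.71

$1238.71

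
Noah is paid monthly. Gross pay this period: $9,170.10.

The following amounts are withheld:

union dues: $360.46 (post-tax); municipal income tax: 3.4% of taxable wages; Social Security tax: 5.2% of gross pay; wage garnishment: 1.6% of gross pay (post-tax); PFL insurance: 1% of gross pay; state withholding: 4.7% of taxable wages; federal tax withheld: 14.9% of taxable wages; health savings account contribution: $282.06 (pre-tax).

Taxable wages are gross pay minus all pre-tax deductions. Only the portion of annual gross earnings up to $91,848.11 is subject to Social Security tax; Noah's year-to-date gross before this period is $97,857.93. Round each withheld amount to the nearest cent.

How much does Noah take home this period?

Health savings account contribution: $282.06
Taxable wages = $9,170.10 − $282.06 = $8,888.04
Federal tax withheld: $8,888.04 × 0.149 = $1,324.32
Municipal income tax: $8,888.04 × 0.034 = $302.19
State withholding: $8,888.04 × 0.047 = $417.74
PFL insurance: $9,170.10 × 0.01 = $91.70
Social Security tax: annual cap $91,848.11 already reached (YTD $97,857.93), so $0.00
Wage garnishment: $9,170.10 × 0.016 = $146.72
Union dues: $360.46
Total deductions = $282.06 + $1,324.32 + $302.19 + $417.74 + $91.70 + $0.00 + $146.72 + $360.46 = $2,925.19
Net pay = $9,170.10 − $2,925.19 = $6,244.91

$6,244.91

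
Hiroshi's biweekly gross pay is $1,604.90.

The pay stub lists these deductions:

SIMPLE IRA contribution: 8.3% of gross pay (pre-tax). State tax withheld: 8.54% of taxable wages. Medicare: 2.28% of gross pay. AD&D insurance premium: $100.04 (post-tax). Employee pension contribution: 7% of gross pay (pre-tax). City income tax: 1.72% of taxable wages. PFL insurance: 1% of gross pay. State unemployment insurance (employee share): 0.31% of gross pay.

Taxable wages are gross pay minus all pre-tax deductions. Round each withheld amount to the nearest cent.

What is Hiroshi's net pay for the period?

SIMPLE IRA contribution: $1,604.90 × 0.083 = $133.21
Employee pension contribution: $1,604.90 × 0.07 = $112.34
Pre-tax total = $133.21 + $112.34 = $245.55
Taxable wages = $1,604.90 − $245.55 = $1,359.35
State tax withheld: $1,359.35 × 0.0854 = $116.09
City income tax: $1,359.35 × 0.0172 = $23.38
State unemployment insurance (employee share): $1,604.90 × 0.0031 = $4.98
Medicare: $1,604.90 × 0.0228 = $36.59
PFL insurance: $1,604.90 × 0.01 = $16.05
AD&D insurance premium: $100.04
Total deductions = $133.21 + $112.34 + $116.09 + $23.38 + $4.98 + $36.59 + $16.05 + $100.04 = $542.68
Net pay = $1,604.90 − $542.68 = $1,062.22

$1,062.22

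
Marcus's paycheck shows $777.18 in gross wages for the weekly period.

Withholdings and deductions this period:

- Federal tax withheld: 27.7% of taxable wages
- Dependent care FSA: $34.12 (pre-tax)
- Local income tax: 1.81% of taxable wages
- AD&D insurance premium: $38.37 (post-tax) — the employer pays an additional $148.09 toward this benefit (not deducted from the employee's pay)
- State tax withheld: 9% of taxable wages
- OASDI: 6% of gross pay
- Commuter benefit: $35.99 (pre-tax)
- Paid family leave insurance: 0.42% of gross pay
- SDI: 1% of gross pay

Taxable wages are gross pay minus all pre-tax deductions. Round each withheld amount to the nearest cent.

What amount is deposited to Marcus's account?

Commuter benefit: $35.99
Dependent care FSA: $34.12
Pre-tax total = $35.99 + $34.12 = $70.11
Taxable wages = $777.18 − $70.11 = $707.07
Local income tax: $707.07 × 0.0181 = $12.80
State tax withheld: $707.07 × 0.09 = $63.64
Federal tax withheld: $707.07 × 0.277 = $195.86
OASDI: $777.18 × 0.06 = $46.63
SDI: $777.18 × 0.01 = $7.77
Paid family leave insurance: $777.18 × 0.0042 = $3.26
AD&D insurance premium: $38.37
(Employer's $148.09 toward AD&D insurance premium is not withheld from the employee.)
Total deductions = $35.99 + $34.12 + $12.80 + $63.64 + $195.86 + $46.63 + $7.77 + $3.26 + $38.37 = $438.44
Net pay = $777.18 − $438.44 = $338.74

$338.74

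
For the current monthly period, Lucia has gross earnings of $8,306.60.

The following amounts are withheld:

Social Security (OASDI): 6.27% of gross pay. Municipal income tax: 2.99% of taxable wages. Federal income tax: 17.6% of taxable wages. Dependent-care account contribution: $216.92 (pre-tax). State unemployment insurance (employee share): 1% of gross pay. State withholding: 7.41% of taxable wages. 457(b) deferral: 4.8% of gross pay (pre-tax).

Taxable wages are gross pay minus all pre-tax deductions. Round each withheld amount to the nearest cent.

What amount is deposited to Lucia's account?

$4,933.60

457(b) deferral: $8,306.60 × 0.048 = $398.72
Dependent-care account contribution: $216.92
Pre-tax total = $398.72 + $216.92 = $615.64
Taxable wages = $8,306.60 − $615.64 = $7,690.96
Federal income tax: $7,690.96 × 0.176 = $1,353.61
State withholding: $7,690.96 × 0.0741 = $569.90
Municipal income tax: $7,690.96 × 0.0299 = $229.96
Social Security (OASDI): $8,306.60 × 0.0627 = $520.82
State unemployment insurance (employee share): $8,306.60 × 0.01 = $83.07
Total deductions = $398.72 + $216.92 + $1,353.61 + $569.90 + $229.96 + $520.82 + $83.07 = $3,373.00
Net pay = $8,306.60 − $3,373.00 = $4,933.60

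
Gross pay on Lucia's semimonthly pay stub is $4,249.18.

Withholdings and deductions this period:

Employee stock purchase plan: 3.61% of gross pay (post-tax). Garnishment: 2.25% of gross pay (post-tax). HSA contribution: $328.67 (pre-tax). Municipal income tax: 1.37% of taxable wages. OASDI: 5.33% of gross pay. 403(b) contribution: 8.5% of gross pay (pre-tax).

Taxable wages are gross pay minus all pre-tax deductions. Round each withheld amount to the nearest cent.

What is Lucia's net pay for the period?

403(b) contribution: $4,249.18 × 0.085 = $361.18
HSA contribution: $328.67
Pre-tax total = $361.18 + $328.67 = $689.85
Taxable wages = $4,249.18 − $689.85 = $3,559.33
Municipal income tax: $3,559.33 × 0.0137 = $48.76
OASDI: $4,249.18 × 0.0533 = $226.48
Employee stock purchase plan: $4,249.18 × 0.0361 = $153.40
Garnishment: $4,249.18 × 0.0225 = $95.61
Total deductions = $361.18 + $328.67 + $48.76 + $226.48 + $153.40 + $95.61 = $1,214.10
Net pay = $4,249.18 − $1,214.10 = $3,035.08

$3,035.08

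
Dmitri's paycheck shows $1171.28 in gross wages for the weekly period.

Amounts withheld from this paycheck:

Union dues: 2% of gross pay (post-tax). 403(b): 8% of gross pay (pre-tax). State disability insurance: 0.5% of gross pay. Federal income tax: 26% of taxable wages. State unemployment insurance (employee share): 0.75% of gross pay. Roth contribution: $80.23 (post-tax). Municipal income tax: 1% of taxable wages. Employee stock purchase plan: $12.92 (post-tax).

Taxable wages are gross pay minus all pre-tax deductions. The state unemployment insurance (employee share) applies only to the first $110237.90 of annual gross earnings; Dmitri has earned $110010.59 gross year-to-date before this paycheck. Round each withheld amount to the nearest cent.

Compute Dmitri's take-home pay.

$662.49

403(b): $1171.28 × 0.08 = $93.70
Taxable wages = $1171.28 − $93.70 = $1077.58
Municipal income tax: $1077.58 × 0.01 = $10.78
Federal income tax: $1077.58 × 0.26 = $280.17
State disability insurance: $1171.28 × 0.005 = $5.86
State unemployment insurance (employee share): only $110237.90 − $110010.59 = $227.31 of this check is subject → $227.31 × 0.0075 = $1.70
Roth contribution: $80.23
Employee stock purchase plan: $12.92
Union dues: $1171.28 × 0.02 = $23.43
Total deductions = $93.70 + $10.78 + $280.17 + $5.86 + $1.70 + $80.23 + $12.92 + $23.43 = $508.79
Net pay = $1171.28 − $508.79 = $662.49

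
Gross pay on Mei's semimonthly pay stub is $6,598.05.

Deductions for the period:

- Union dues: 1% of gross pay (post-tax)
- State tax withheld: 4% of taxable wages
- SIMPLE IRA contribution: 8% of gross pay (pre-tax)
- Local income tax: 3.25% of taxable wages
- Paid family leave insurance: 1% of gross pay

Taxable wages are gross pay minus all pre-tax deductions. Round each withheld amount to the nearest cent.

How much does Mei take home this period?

$5,498.16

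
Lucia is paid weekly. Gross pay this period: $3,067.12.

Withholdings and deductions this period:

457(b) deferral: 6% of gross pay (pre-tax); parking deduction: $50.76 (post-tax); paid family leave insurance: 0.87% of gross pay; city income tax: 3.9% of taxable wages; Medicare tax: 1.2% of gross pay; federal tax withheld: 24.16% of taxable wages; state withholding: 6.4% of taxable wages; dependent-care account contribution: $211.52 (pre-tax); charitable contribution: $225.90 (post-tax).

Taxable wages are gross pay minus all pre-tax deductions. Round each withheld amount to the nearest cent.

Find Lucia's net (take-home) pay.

$1,410.80

457(b) deferral: $3,067.12 × 0.06 = $184.03
Dependent-care account contribution: $211.52
Pre-tax total = $184.03 + $211.52 = $395.55
Taxable wages = $3,067.12 − $395.55 = $2,671.57
State withholding: $2,671.57 × 0.064 = $170.98
City income tax: $2,671.57 × 0.039 = $104.19
Federal tax withheld: $2,671.57 × 0.2416 = $645.45
Paid family leave insurance: $3,067.12 × 0.0087 = $26.68
Medicare tax: $3,067.12 × 0.012 = $36.81
Parking deduction: $50.76
Charitable contribution: $225.90
Total deductions = $184.03 + $211.52 + $170.98 + $104.19 + $645.45 + $26.68 + $36.81 + $50.76 + $225.90 = $1,656.32
Net pay = $3,067.12 − $1,656.32 = $1,410.80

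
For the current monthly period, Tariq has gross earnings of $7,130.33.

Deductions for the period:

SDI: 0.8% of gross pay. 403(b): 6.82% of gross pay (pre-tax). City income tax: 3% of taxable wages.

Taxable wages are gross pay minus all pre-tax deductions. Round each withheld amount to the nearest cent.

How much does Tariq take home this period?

$6,387.68

403(b): $7,130.33 × 0.0682 = $486.29
Taxable wages = $7,130.33 − $486.29 = $6,644.04
City income tax: $6,644.04 × 0.03 = $199.32
SDI: $7,130.33 × 0.008 = $57.04
Total deductions = $486.29 + $199.32 + $57.04 = $742.65
Net pay = $7,130.33 − $742.65 = $6,387.68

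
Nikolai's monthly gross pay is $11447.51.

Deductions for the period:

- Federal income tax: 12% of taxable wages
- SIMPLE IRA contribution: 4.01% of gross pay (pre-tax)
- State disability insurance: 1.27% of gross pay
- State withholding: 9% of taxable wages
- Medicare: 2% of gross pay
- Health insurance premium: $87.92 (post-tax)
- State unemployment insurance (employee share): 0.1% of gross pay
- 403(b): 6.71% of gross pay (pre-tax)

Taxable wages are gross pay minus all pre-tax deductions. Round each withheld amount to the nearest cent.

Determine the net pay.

403(b): $11447.51 × 0.0671 = $768.13
SIMPLE IRA contribution: $11447.51 × 0.0401 = $459.05
Pre-tax total = $768.13 + $459.05 = $1227.18
Taxable wages = $11447.51 − $1227.18 = $10220.33
Federal income tax: $10220.33 × 0.12 = $1226.44
State withholding: $10220.33 × 0.09 = $919.83
State unemployment insurance (employee share): $11447.51 × 0.001 = $11.45
State disability insurance: $11447.51 × 0.0127 = $145.38
Medicare: $11447.51 × 0.02 = $228.95
Health insurance premium: $87.92
Total deductions = $768.13 + $459.05 + $1226.44 + $919.83 + $11.45 + $145.38 + $228.95 + $87.92 = $3847.15
Net pay = $11447.51 − $3847.15 = $7600.36

$7600.36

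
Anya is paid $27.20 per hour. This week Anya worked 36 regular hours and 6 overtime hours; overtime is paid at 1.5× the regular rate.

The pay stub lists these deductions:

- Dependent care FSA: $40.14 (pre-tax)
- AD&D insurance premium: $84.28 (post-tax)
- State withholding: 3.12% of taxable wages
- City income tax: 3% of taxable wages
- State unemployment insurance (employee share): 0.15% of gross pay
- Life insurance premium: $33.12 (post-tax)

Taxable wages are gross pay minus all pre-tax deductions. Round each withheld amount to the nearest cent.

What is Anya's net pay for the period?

$992.16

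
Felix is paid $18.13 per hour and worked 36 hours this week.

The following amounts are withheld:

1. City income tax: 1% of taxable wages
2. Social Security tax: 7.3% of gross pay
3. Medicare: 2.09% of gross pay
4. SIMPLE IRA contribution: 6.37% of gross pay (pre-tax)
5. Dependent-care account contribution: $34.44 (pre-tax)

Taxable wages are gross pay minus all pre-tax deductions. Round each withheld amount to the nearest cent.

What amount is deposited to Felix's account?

$509.60

Gross pay: 36 × $18.13 = $652.68
Dependent-care account contribution: $34.44
SIMPLE IRA contribution: $652.68 × 0.0637 = $41.58
Pre-tax total = $34.44 + $41.58 = $76.02
Taxable wages = $652.68 − $76.02 = $576.66
City income tax: $576.66 × 0.01 = $5.77
Social Security tax: $652.68 × 0.073 = $47.65
Medicare: $652.68 × 0.0209 = $13.64
Total deductions = $34.44 + $41.58 + $5.77 + $47.65 + $13.64 = $143.08
Net pay = $652.68 − $143.08 = $509.60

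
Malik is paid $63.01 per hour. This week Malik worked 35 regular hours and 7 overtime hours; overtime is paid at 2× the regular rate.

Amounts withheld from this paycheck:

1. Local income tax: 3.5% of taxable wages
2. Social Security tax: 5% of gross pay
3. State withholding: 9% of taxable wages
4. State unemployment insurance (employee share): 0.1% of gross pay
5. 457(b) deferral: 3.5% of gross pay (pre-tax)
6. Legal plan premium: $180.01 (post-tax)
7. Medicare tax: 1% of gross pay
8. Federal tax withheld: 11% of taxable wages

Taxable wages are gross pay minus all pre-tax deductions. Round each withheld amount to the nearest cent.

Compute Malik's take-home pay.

Regular pay: 35 × $63.01 = $2205.35
Overtime pay: 7 × $63.01 × 2 = $882.14
Gross pay = $2205.35 + $882.14 = $3087.49
457(b) deferral: $3087.49 × 0.035 = $108.06
Taxable wages = $3087.49 − $108.06 = $2979.43
Local income tax: $2979.43 × 0.035 = $104.28
State withholding: $2979.43 × 0.09 = $268.15
Federal tax withheld: $2979.43 × 0.11 = $327.74
Social Security tax: $3087.49 × 0.05 = $154.37
Medicare tax: $3087.49 × 0.01 = $30.87
State unemployment insurance (employee share): $3087.49 × 0.001 = $3.09
Legal plan premium: $180.01
Total deductions = $108.06 + $104.28 + $268.15 + $327.74 + $154.37 + $30.87 + $3.09 + $180.01 = $1176.57
Net pay = $3087.49 − $1176.57 = $1910.92

$1910.92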